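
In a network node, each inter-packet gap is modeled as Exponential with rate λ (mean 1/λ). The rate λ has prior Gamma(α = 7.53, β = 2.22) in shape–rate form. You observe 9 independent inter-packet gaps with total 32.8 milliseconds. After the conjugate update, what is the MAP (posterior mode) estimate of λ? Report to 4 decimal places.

With a Gamma(shape α, rate β) prior on the exponential rate λ, the posterior after n observations with total T = Σxᵢ is Gamma(α+n, β+T).
Posterior: Gamma(7.53+9, 2.22+32.8) = Gamma(16.53, 35.02).
Mode = (α−1)/β = 0.4435.

0.4435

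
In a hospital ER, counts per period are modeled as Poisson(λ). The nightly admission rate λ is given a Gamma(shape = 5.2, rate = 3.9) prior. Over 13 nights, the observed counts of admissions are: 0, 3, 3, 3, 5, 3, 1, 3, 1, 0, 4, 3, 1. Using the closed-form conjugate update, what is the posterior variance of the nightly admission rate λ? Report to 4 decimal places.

0.1232

With a Gamma(shape α, rate β) prior, the Poisson likelihood is conjugate: the posterior is Gamma(α + ΣXᵢ, β + n).
Sum of counts S = 30 over n = 13 nights.
Posterior: Gamma(α+S, β+n) = Gamma(5.2+30, 3.9+13) = Gamma(35.2, 16.9).
Var = α/β² = 35.2/16.9² = 0.1232.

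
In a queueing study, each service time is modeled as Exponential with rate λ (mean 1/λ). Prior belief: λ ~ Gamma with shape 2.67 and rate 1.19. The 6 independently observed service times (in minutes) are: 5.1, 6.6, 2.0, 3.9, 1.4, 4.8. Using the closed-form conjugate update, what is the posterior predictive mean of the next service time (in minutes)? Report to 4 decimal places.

With a Gamma(shape α, rate β) prior on the exponential rate λ, the posterior after n observations with total T = Σxᵢ is Gamma(α+n, β+T).
Sum of observations T = 23.8 minutes; n = 6.
Posterior: Gamma(2.67+6, 1.19+23.8) = Gamma(8.67, 24.99).
The predictive distribution for the next observation is Lomax; its mean is β/(α−1) = 24.99/7.67 = 3.2581.

3.2581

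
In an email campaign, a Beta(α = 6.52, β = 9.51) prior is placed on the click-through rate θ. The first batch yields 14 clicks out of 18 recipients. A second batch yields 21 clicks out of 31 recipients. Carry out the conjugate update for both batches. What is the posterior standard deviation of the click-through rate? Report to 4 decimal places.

0.0591

The Beta prior is conjugate to a Binomial/Bernoulli likelihood; the update adds successes to α and failures to β.
After batch 1: Beta(6.52+14, 9.51+4) = Beta(20.52, 13.51).
After batch 2: Beta(20.52+21, 13.51+10) = Beta(41.52, 23.51).
Var = αβ/((α+β)²(α+β+1)) = 41.52·23.51/(65.03²·66.03) = 0.00349576; SD = √0.00349576 = 0.0591.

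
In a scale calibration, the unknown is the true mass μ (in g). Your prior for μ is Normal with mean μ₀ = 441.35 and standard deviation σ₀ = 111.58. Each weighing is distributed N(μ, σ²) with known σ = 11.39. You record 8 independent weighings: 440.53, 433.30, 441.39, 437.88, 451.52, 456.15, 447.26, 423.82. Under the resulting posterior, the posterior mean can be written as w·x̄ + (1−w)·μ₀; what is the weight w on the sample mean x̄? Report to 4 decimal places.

For Normal data with known variance σ², a Normal(μ₀, σ₀²) prior on μ is conjugate. Posterior precision = 1/σ₀² + n/σ²; posterior mean is the precision-weighted average of μ₀ and x̄.
σ₀² = 111.58² = 12450.0964, σ² = 11.39² = 129.7321. Prior precision 1/σ₀² = 1/12450.0964; data precision n/σ² = 8/129.7321.
w = (n/σ²)/(1/σ₀² + n/σ²) = n·σ₀²/(σ² + n·σ₀²) = 8·12450.0964/(129.7321 + 8·12450.0964) = 99600.7712/99730.5033 = 0.9987.

0.9987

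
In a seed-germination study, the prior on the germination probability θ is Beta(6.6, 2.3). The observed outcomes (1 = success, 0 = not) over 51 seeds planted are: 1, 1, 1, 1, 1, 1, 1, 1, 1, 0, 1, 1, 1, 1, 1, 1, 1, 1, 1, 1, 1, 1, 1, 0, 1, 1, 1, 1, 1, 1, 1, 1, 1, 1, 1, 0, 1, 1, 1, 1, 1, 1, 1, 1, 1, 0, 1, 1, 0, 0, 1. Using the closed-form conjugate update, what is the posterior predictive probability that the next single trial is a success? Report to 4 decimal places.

0.8614

The Beta prior is conjugate to a Binomial/Bernoulli likelihood; the update adds successes to α and failures to β.
Posterior: Beta(α+k, β+n−k) = Beta(6.6+45, 2.3+6) = Beta(51.6, 8.3).
For a single future Bernoulli trial, P(success | data) = α/(α+β) = 0.8614.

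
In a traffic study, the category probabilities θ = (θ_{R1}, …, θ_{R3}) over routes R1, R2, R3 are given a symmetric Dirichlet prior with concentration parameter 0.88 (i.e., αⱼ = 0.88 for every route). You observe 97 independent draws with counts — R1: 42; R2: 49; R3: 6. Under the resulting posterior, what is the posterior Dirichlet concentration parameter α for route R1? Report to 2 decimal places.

42.88

The Dirichlet prior is conjugate to the Multinomial likelihood: each posterior αⱼ = prior αⱼ + observed count nⱼ.
Posterior concentration: (42.88, 49.88, 6.88), total = 99.64.
α_{R1} = 0.88 + 42 = 42.88.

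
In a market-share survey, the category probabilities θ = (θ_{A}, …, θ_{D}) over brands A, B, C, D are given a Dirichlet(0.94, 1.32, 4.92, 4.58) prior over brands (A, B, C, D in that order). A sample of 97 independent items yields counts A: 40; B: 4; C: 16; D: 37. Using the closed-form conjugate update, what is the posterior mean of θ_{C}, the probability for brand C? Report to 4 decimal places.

The Dirichlet prior is conjugate to the Multinomial likelihood: each posterior αⱼ = prior αⱼ + observed count nⱼ.
Posterior concentration: (40.94, 5.32, 20.92, 41.58), total = 108.76.
E[θ_{C}|data] = α_{C}/Σα = 20.92/108.76 = 0.1924.

0.1924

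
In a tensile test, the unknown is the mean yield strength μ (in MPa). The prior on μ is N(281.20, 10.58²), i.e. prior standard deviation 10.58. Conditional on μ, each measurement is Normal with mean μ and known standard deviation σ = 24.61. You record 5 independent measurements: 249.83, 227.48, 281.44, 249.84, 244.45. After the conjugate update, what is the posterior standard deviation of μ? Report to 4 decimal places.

7.6273

For Normal data with known variance σ², a Normal(μ₀, σ₀²) prior on μ is conjugate. Posterior precision = 1/σ₀² + n/σ²; posterior mean is the precision-weighted average of μ₀ and x̄.
σ₀² = 10.58² = 111.9364, σ² = 24.61² = 605.6521; σ² + n·σ₀² = 605.6521 + 5·111.9364 = 1165.3341.
Posterior precision = 1/σ₀² + n/σ² = 1/111.9364 + 5/605.6521 = (σ² + n·σ₀²)/(σ₀²σ²) = 1165.3341/(111.9364·605.6521); posterior variance σₙ² = σ₀²σ²/(σ² + n·σ₀²) = 111.9364·605.6521/1165.3341 = 58.176034.
Posterior SD = √σₙ² = √(111.9364·605.6521/1165.3341) = 7.6273.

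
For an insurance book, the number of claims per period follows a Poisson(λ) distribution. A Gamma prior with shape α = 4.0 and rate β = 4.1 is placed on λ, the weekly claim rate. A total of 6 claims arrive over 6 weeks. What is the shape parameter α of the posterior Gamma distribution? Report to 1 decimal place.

With a Gamma(shape α, rate β) prior, the Poisson likelihood is conjugate: the posterior is Gamma(α + ΣXᵢ, β + n).
Posterior: Gamma(α+S, β+n) = Gamma(4.0+6, 4.1+6) = Gamma(10.0, 10.1).
Posterior α = 10.0.

10.0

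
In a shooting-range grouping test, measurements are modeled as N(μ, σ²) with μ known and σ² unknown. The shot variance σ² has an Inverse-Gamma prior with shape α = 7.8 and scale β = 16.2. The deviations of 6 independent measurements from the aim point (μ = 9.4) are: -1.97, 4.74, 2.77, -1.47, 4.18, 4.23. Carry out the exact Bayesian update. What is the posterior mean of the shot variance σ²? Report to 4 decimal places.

5.3034

With known mean μ and an Inverse-Gamma(α, β) prior on σ², the Normal likelihood is conjugate: posterior is Inv-Gamma(α + n/2, β + Σ(xᵢ−μ)²/2).
Σ(xᵢ−μ)² = (-1.97)² + (4.74)² + (2.77)² + (-1.47)² + (4.18)² + (4.23)² = 71.5476.
Posterior: Inv-Gamma(7.8 + 6/2, 16.2 + 71.5476/2) = Inv-Gamma(10.80, 51.97380).
E[σ²|data] = β/(α−1) = 51.97380/9.80 = 5.3034.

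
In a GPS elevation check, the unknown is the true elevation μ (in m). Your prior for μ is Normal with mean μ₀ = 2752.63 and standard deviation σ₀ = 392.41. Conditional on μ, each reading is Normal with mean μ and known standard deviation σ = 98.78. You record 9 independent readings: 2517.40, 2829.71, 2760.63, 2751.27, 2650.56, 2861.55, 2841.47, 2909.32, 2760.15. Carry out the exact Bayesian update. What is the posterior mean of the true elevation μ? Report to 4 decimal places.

2764.5891

For Normal data with known variance σ², a Normal(μ₀, σ₀²) prior on μ is conjugate. Posterior precision = 1/σ₀² + n/σ²; posterior mean is the precision-weighted average of μ₀ and x̄.
Σxᵢ = 2517.40 + 2829.71 + 2760.63 + 2751.27 + 2650.56 + 2861.55 + 2841.47 + 2909.32 + 2760.15 = 24882.06, so n·x̄ = 24882.06.
σ₀² = 392.41² = 153985.6081, σ² = 98.78² = 9757.4884; σ² + n·σ₀² = 9757.4884 + 9·153985.6081 = 1395627.9613.
Posterior mean = (μ₀/σ₀² + n·x̄/σ²)/(1/σ₀² + n/σ²) = (σ²·μ₀ + σ₀²·n·x̄)/(σ² + n·σ₀²) = (9757.4884·2752.63 + 153985.6081·24882.06)/1395627.9613 = 3858337895.175178/1395627.9613 = 2764.5891.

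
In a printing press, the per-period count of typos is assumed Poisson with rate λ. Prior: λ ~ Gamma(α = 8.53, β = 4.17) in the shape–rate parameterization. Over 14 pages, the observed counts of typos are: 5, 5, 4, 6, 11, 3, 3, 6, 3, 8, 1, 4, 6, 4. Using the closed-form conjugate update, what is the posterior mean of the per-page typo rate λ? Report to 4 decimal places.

4.2669

With a Gamma(shape α, rate β) prior, the Poisson likelihood is conjugate: the posterior is Gamma(α + ΣXᵢ, β + n).
Sum of counts S = 69 over n = 14 pages.
Posterior: Gamma(α+S, β+n) = Gamma(8.53+69, 4.17+14) = Gamma(77.53, 18.17).
Posterior mean = α/β = 77.53/18.17 = 4.2669.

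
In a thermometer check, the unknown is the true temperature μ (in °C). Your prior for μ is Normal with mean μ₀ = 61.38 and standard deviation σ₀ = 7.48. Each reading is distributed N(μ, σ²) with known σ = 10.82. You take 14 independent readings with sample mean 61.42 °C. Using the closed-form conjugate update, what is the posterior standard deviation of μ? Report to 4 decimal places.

For Normal data with known variance σ², a Normal(μ₀, σ₀²) prior on μ is conjugate. Posterior precision = 1/σ₀² + n/σ²; posterior mean is the precision-weighted average of μ₀ and x̄.
σ₀² = 7.48² = 55.9504, σ² = 10.82² = 117.0724; σ² + n·σ₀² = 117.0724 + 14·55.9504 = 900.378.
Posterior precision = 1/σ₀² + n/σ² = 1/55.9504 + 14/117.0724 = (σ² + n·σ₀²)/(σ₀²σ²) = 900.378/(55.9504·117.0724); posterior variance σₙ² = σ₀²σ²/(σ² + n·σ₀²) = 55.9504·117.0724/900.378 = 7.274997.
Posterior SD = √σₙ² = √(55.9504·117.0724/900.378) = 2.6972.

2.6972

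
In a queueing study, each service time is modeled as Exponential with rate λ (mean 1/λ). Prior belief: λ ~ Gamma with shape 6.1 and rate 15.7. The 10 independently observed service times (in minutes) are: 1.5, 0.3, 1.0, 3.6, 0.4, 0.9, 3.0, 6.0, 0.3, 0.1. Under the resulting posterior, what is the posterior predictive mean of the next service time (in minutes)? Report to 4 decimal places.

With a Gamma(shape α, rate β) prior on the exponential rate λ, the posterior after n observations with total T = Σxᵢ is Gamma(α+n, β+T).
Sum of observations T = 17.1 minutes; n = 10.
Posterior: Gamma(6.1+10, 15.7+17.1) = Gamma(16.1, 32.8).
The predictive distribution for the next observation is Lomax; its mean is β/(α−1) = 32.8/15.1 = 2.1722.

2.1722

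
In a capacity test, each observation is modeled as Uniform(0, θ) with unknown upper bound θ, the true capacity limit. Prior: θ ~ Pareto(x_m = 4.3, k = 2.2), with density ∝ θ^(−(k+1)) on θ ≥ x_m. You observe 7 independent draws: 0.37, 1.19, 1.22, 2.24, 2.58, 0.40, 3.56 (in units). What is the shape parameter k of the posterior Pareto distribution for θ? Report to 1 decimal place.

A Pareto(scale x_m, shape k) prior on the upper bound θ of Uniform(0, θ) is conjugate: posterior is Pareto(max(x_m, max xᵢ), k + n).
Sample maximum = 3.56; prior scale x_m = 4.3 → posterior scale = max = 4.30.
Posterior shape = 2.2 + 7 = 9.2.
Posterior shape k = 9.2.

9.2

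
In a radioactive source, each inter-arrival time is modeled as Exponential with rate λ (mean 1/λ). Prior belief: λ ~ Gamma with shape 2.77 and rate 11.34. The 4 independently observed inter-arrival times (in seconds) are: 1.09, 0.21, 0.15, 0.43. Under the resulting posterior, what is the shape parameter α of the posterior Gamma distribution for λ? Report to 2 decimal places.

6.77

With a Gamma(shape α, rate β) prior on the exponential rate λ, the posterior after n observations with total T = Σxᵢ is Gamma(α+n, β+T).
Sum of observations T = 1.88 seconds; n = 4.
Posterior: Gamma(2.77+4, 11.34+1.88) = Gamma(6.77, 13.22).
Posterior α = 6.77.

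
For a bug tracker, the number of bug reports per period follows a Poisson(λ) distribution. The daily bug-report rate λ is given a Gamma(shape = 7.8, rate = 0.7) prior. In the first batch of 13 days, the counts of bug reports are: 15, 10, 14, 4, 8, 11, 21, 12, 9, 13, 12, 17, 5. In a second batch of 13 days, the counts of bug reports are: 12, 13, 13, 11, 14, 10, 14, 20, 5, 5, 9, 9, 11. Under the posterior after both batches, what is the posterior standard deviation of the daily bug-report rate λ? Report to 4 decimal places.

0.6539

With a Gamma(shape α, rate β) prior, the Poisson likelihood is conjugate: the posterior is Gamma(α + ΣXᵢ, β + n).
Batch 1: sum of counts S = 151 over n = 13 days.
After batch 1: Gamma(α+S, β+n) = Gamma(7.8+151, 0.7+13) = Gamma(158.8, 13.7).
Batch 2: sum of counts S = 146 over n = 13 days.
After batch 2: Gamma(α+S, β+n) = Gamma(158.8+146, 13.7+13) = Gamma(304.8, 26.7).
SD = √α/β = √304.8/26.7 = 0.6539.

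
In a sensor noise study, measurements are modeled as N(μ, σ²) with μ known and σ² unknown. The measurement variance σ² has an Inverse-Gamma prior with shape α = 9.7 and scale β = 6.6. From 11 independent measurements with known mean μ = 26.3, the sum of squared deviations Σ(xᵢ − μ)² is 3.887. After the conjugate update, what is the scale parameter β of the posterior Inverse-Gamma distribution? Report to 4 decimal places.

With known mean μ and an Inverse-Gamma(α, β) prior on σ², the Normal likelihood is conjugate: posterior is Inv-Gamma(α + n/2, β + Σ(xᵢ−μ)²/2).
Posterior: Inv-Gamma(9.7 + 11/2, 6.6 + 3.887/2) = Inv-Gamma(15.20, 8.5435).
Posterior β = 8.5435.

8.5435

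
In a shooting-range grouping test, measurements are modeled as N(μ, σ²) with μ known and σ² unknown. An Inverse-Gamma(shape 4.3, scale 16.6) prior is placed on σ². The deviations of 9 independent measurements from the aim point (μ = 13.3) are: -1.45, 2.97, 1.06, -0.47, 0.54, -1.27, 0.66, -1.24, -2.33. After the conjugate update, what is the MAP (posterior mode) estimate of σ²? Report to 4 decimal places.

With known mean μ and an Inverse-Gamma(α, β) prior on σ², the Normal likelihood is conjugate: posterior is Inv-Gamma(α + n/2, β + Σ(xᵢ−μ)²/2).
Σ(xᵢ−μ)² = (-1.45)² + (2.97)² + (1.06)² + (-0.47)² + (0.54)² + (-1.27)² + (0.66)² + (-1.24)² + (-2.33)² = 21.5745.
Posterior: Inv-Gamma(4.3 + 9/2, 16.6 + 21.5745/2) = Inv-Gamma(8.80, 27.38725).
Mode = β/(α+1) = 27.38725/9.80 = 2.7946.

2.7946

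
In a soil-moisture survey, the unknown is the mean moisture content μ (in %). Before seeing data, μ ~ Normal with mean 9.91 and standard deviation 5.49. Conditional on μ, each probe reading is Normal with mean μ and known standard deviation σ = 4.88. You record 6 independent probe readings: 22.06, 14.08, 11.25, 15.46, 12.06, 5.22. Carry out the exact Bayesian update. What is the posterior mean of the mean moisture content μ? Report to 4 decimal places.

For Normal data with known variance σ², a Normal(μ₀, σ₀²) prior on μ is conjugate. Posterior precision = 1/σ₀² + n/σ²; posterior mean is the precision-weighted average of μ₀ and x̄.
Σxᵢ = 22.06 + 14.08 + 11.25 + 15.46 + 12.06 + 5.22 = 80.13, so n·x̄ = 80.13.
σ₀² = 5.49² = 30.1401, σ² = 4.88² = 23.8144; σ² + n·σ₀² = 23.8144 + 6·30.1401 = 204.655.
Posterior mean = (μ₀/σ₀² + n·x̄/σ²)/(1/σ₀² + n/σ²) = (σ²·μ₀ + σ₀²·n·x̄)/(σ² + n·σ₀²) = (23.8144·9.91 + 30.1401·80.13)/204.655 = 2651.126917/204.655 = 12.9541.

12.9541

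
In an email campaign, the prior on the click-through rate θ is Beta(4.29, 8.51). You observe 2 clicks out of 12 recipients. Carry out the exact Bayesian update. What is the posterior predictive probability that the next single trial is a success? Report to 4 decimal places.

0.2536

The Beta prior is conjugate to a Binomial/Bernoulli likelihood; the update adds successes to α and failures to β.
Posterior: Beta(α+k, β+n−k) = Beta(4.29+2, 8.51+10) = Beta(6.29, 18.51).
For a single future Bernoulli trial, P(success | data) = α/(α+β) = 0.2536.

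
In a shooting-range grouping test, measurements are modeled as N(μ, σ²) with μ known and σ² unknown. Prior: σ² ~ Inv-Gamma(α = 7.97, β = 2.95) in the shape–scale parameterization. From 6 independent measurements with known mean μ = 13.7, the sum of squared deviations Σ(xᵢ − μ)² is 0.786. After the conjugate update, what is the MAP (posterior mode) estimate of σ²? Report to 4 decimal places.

0.2793

With known mean μ and an Inverse-Gamma(α, β) prior on σ², the Normal likelihood is conjugate: posterior is Inv-Gamma(α + n/2, β + Σ(xᵢ−μ)²/2).
Posterior: Inv-Gamma(7.97 + 6/2, 2.95 + 0.786/2) = Inv-Gamma(10.97, 3.3430).
Mode = β/(α+1) = 3.3430/11.97 = 0.2793.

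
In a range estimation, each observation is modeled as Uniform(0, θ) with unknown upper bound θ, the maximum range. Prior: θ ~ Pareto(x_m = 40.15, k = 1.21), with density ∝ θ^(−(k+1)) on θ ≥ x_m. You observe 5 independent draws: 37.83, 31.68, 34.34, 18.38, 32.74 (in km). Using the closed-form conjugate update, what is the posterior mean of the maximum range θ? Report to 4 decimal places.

47.8563

A Pareto(scale x_m, shape k) prior on the upper bound θ of Uniform(0, θ) is conjugate: posterior is Pareto(max(x_m, max xᵢ), k + n).
Sample maximum = 37.83; prior scale x_m = 40.15 → posterior scale = max = 40.15.
Posterior shape = 1.21 + 5 = 6.21.
E[θ|data] = k·x_m/(k−1) = 6.21·40.15/5.21 = 47.8563.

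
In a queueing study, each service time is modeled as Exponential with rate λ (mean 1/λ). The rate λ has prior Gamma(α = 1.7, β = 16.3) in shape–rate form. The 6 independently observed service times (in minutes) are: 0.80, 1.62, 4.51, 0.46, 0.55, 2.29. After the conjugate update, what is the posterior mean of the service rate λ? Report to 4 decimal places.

0.2902

With a Gamma(shape α, rate β) prior on the exponential rate λ, the posterior after n observations with total T = Σxᵢ is Gamma(α+n, β+T).
Sum of observations T = 10.23 minutes; n = 6.
Posterior: Gamma(1.7+6, 16.3+10.23) = Gamma(7.7, 26.53).
Posterior mean of λ = α/β = 7.7/26.53 = 0.2902.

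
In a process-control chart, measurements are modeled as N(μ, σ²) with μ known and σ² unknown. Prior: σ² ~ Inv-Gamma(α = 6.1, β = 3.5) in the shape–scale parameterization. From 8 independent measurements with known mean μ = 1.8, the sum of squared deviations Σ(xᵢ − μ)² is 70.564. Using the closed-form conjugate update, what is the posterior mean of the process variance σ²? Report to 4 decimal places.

With known mean μ and an Inverse-Gamma(α, β) prior on σ², the Normal likelihood is conjugate: posterior is Inv-Gamma(α + n/2, β + Σ(xᵢ−μ)²/2).
Posterior: Inv-Gamma(6.1 + 8/2, 3.5 + 70.564/2) = Inv-Gamma(10.10, 38.7820).
E[σ²|data] = β/(α−1) = 38.7820/9.10 = 4.2618.

4.2618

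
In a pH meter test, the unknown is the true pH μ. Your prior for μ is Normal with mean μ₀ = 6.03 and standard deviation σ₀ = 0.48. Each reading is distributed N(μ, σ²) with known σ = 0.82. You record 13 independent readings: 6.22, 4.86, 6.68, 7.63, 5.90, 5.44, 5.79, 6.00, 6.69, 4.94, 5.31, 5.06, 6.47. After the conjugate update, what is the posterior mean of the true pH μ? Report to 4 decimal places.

For Normal data with known variance σ², a Normal(μ₀, σ₀²) prior on μ is conjugate. Posterior precision = 1/σ₀² + n/σ²; posterior mean is the precision-weighted average of μ₀ and x̄.
Σxᵢ = 6.22 + 4.86 + 6.68 + 7.63 + 5.90 + 5.44 + 5.79 + 6.00 + 6.69 + 4.94 + 5.31 + 5.06 + 6.47 = 76.99, so n·x̄ = 76.99.
σ₀² = 0.48² = 0.2304, σ² = 0.82² = 0.6724; σ² + n·σ₀² = 0.6724 + 13·0.2304 = 3.6676.
Posterior mean = (μ₀/σ₀² + n·x̄/σ²)/(1/σ₀² + n/σ²) = (σ²·μ₀ + σ₀²·n·x̄)/(σ² + n·σ₀²) = (0.6724·6.03 + 0.2304·76.99)/3.6676 = 21.793068/3.6676 = 5.9421.

5.9421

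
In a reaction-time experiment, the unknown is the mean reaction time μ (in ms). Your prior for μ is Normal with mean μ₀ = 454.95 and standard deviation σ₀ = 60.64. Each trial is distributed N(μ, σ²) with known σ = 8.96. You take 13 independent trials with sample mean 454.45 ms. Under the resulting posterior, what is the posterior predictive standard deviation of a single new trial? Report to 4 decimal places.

For Normal data with known variance σ², a Normal(μ₀, σ₀²) prior on μ is conjugate. Posterior precision = 1/σ₀² + n/σ²; posterior mean is the precision-weighted average of μ₀ and x̄.
σ₀² = 60.64² = 3677.2096, σ² = 8.96² = 80.2816; σ² + n·σ₀² = 80.2816 + 13·3677.2096 = 47884.0064.
Posterior precision = 1/σ₀² + n/σ² = 1/3677.2096 + 13/80.2816 = (σ² + n·σ₀²)/(σ₀²σ²) = 47884.0064/(3677.2096·80.2816); posterior variance σₙ² = σ₀²σ²/(σ² + n·σ₀²) = 3677.2096·80.2816/47884.0064 = 6.165154.
Predictive variance for one new observation = σₙ² + σ² = 3677.2096·80.2816/47884.0064 + 80.2816 = σ²·(σ₀² + 47884.0064)/47884.0064 = 80.2816·51561.216/47884.0064 = 86.446754; SD = √(80.2816·51561.216/47884.0064) = 9.2977.

9.2977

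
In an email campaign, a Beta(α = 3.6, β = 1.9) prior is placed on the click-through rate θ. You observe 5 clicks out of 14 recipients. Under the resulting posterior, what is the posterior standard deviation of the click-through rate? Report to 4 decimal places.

The Beta prior is conjugate to a Binomial/Bernoulli likelihood; the update adds successes to α and failures to β.
Posterior: Beta(α+k, β+n−k) = Beta(3.6+5, 1.9+9) = Beta(8.6, 10.9).
Var = αβ/((α+β)²(α+β+1)) = 8.6·10.9/(19.5²·20.5) = 0.01202546; SD = √0.01202546 = 0.1097.

0.1097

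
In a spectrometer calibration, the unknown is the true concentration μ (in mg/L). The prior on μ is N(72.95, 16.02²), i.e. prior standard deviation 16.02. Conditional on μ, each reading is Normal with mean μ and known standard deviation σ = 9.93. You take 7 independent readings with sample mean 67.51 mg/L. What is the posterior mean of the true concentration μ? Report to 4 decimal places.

67.7931

For Normal data with known variance σ², a Normal(μ₀, σ₀²) prior on μ is conjugate. Posterior precision = 1/σ₀² + n/σ²; posterior mean is the precision-weighted average of μ₀ and x̄.
n·x̄ = 7·67.51 = 472.57.
σ₀² = 16.02² = 256.6404, σ² = 9.93² = 98.6049; σ² + n·σ₀² = 98.6049 + 7·256.6404 = 1895.0877.
Posterior mean = (μ₀/σ₀² + n·x̄/σ²)/(1/σ₀² + n/σ²) = (σ²·μ₀ + σ₀²·n·x̄)/(σ² + n·σ₀²) = (98.6049·72.95 + 256.6404·472.57)/1895.0877 = 128473.781283/1895.0877 = 67.7931.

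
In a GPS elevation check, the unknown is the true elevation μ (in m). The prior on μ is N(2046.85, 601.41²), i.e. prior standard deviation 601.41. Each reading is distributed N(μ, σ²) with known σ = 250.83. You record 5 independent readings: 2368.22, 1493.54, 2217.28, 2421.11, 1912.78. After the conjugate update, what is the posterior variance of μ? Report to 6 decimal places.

For Normal data with known variance σ², a Normal(μ₀, σ₀²) prior on μ is conjugate. Posterior precision = 1/σ₀² + n/σ²; posterior mean is the precision-weighted average of μ₀ and x̄.
σ₀² = 601.41² = 361693.9881, σ² = 250.83² = 62915.6889; σ² + n·σ₀² = 62915.6889 + 5·361693.9881 = 1871385.6294.
Posterior precision = 1/σ₀² + n/σ² = 1/361693.9881 + 5/62915.6889 = (σ² + n·σ₀²)/(σ₀²σ²) = 1871385.6294/(361693.9881·62915.6889); posterior variance σₙ² = σ₀²σ²/(σ² + n·σ₀²) = 361693.9881·62915.6889/1871385.6294 = 12160.094678.

12160.094678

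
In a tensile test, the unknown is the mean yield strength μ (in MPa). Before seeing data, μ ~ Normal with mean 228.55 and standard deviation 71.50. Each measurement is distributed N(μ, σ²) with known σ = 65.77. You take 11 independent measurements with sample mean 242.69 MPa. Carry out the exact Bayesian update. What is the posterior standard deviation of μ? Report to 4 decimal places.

19.1091

For Normal data with known variance σ², a Normal(μ₀, σ₀²) prior on μ is conjugate. Posterior precision = 1/σ₀² + n/σ²; posterior mean is the precision-weighted average of μ₀ and x̄.
σ₀² = 71.50² = 5112.25, σ² = 65.77² = 4325.6929; σ² + n·σ₀² = 4325.6929 + 11·5112.25 = 60560.4429.
Posterior precision = 1/σ₀² + n/σ² = 1/5112.25 + 11/4325.6929 = (σ² + n·σ₀²)/(σ₀²σ²) = 60560.4429/(5112.25·4325.6929); posterior variance σₙ² = σ₀²σ²/(σ² + n·σ₀²) = 5112.25·4325.6929/60560.4429 = 365.156238.
Posterior SD = √σₙ² = √(5112.25·4325.6929/60560.4429) = 19.1091.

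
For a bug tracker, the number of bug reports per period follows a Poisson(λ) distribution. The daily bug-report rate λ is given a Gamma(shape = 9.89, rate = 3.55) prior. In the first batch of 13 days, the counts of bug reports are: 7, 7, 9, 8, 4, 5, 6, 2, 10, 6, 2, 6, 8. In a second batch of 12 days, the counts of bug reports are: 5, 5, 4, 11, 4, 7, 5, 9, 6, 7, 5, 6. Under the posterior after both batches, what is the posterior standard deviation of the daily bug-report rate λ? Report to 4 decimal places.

With a Gamma(shape α, rate β) prior, the Poisson likelihood is conjugate: the posterior is Gamma(α + ΣXᵢ, β + n).
Batch 1: sum of counts S = 80 over n = 13 days.
After batch 1: Gamma(α+S, β+n) = Gamma(9.89+80, 3.55+13) = Gamma(89.89, 16.55).
Batch 2: sum of counts S = 74 over n = 12 days.
After batch 2: Gamma(α+S, β+n) = Gamma(89.89+74, 16.55+12) = Gamma(163.89, 28.55).
SD = √α/β = √163.89/28.55 = 0.4484.

0.4484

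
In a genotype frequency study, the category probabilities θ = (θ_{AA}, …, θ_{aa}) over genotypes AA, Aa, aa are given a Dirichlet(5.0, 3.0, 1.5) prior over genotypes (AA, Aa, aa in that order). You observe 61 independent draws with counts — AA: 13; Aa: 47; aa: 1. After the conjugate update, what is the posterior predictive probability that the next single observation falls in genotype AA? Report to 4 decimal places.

The Dirichlet prior is conjugate to the Multinomial likelihood: each posterior αⱼ = prior αⱼ + observed count nⱼ.
Posterior concentration: (18.0, 50.0, 2.5), total = 70.5.
P(next = AA | data) = α_{AA}/Σα = 0.2553.

0.2553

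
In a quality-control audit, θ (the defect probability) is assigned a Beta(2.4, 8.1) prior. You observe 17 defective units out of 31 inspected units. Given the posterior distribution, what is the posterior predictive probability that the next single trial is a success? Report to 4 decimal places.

The Beta prior is conjugate to a Binomial/Bernoulli likelihood; the update adds successes to α and failures to β.
Posterior: Beta(α+k, β+n−k) = Beta(2.4+17, 8.1+14) = Beta(19.4, 22.1).
For a single future Bernoulli trial, P(success | data) = α/(α+β) = 0.4675.

0.4675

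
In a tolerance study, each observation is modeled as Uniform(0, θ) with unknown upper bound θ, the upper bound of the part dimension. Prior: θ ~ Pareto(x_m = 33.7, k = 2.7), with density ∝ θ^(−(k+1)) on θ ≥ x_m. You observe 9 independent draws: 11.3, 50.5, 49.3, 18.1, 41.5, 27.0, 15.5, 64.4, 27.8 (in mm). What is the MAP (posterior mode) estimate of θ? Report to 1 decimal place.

64.4

A Pareto(scale x_m, shape k) prior on the upper bound θ of Uniform(0, θ) is conjugate: posterior is Pareto(max(x_m, max xᵢ), k + n).
Sample maximum = 64.4; prior scale x_m = 33.7 → posterior scale = max = 64.4.
Posterior shape = 2.7 + 9 = 11.7.
The Pareto density is decreasing on [x_m, ∞), so the mode is x_m = 64.4.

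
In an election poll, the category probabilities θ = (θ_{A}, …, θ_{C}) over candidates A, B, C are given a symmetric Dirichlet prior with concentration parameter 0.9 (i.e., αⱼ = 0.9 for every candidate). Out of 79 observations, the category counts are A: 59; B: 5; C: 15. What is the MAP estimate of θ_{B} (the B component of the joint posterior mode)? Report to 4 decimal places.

The Dirichlet prior is conjugate to the Multinomial likelihood: each posterior αⱼ = prior αⱼ + observed count nⱼ.
Posterior concentration: (59.9, 5.9, 15.9), total = 81.7.
Joint mode component: (α_{B}−1)/(Σα−K) = 4.9/78.7 = 0.0623.

0.0623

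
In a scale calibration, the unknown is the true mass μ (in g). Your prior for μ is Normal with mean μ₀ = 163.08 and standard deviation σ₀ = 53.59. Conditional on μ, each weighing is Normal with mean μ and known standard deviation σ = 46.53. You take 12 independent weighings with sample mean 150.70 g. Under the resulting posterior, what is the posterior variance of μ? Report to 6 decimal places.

For Normal data with known variance σ², a Normal(μ₀, σ₀²) prior on μ is conjugate. Posterior precision = 1/σ₀² + n/σ²; posterior mean is the precision-weighted average of μ₀ and x̄.
σ₀² = 53.59² = 2871.8881, σ² = 46.53² = 2165.0409; σ² + n·σ₀² = 2165.0409 + 12·2871.8881 = 36627.6981.
Posterior precision = 1/σ₀² + n/σ² = 1/2871.8881 + 12/2165.0409 = (σ² + n·σ₀²)/(σ₀²σ²) = 36627.6981/(2871.8881·2165.0409); posterior variance σₙ² = σ₀²σ²/(σ² + n·σ₀²) = 2871.8881·2165.0409/36627.6981 = 169.755554.

169.755554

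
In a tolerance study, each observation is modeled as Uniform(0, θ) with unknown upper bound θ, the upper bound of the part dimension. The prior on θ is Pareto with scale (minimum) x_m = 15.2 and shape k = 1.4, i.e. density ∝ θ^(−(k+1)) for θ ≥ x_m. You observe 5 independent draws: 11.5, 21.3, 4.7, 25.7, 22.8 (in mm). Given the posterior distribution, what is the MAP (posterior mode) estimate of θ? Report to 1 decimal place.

A Pareto(scale x_m, shape k) prior on the upper bound θ of Uniform(0, θ) is conjugate: posterior is Pareto(max(x_m, max xᵢ), k + n).
Sample maximum = 25.7; prior scale x_m = 15.2 → posterior scale = max = 25.7.
Posterior shape = 1.4 + 5 = 6.4.
The Pareto density is decreasing on [x_m, ∞), so the mode is x_m = 25.7.

25.7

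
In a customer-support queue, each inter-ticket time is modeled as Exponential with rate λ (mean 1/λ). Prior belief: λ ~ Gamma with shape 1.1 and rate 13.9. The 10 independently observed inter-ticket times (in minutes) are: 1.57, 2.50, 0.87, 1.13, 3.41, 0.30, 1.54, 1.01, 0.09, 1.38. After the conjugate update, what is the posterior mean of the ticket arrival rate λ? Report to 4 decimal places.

0.4007

With a Gamma(shape α, rate β) prior on the exponential rate λ, the posterior after n observations with total T = Σxᵢ is Gamma(α+n, β+T).
Sum of observations T = 13.80 minutes; n = 10.
Posterior: Gamma(1.1+10, 13.9+13.80) = Gamma(11.1, 27.70).
Posterior mean of λ = α/β = 11.1/27.70 = 0.4007.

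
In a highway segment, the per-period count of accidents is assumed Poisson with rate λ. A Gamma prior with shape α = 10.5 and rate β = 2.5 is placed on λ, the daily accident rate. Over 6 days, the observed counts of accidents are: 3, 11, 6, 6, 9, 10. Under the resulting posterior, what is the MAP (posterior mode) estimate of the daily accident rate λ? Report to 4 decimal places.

With a Gamma(shape α, rate β) prior, the Poisson likelihood is conjugate: the posterior is Gamma(α + ΣXᵢ, β + n).
Sum of counts S = 45 over n = 6 days.
Posterior: Gamma(α+S, β+n) = Gamma(10.5+45, 2.5+6) = Gamma(55.5, 8.5).
Mode of Gamma(α,β) for α≥1 is (α−1)/β = 54.5/8.5 = 6.4118.

6.4118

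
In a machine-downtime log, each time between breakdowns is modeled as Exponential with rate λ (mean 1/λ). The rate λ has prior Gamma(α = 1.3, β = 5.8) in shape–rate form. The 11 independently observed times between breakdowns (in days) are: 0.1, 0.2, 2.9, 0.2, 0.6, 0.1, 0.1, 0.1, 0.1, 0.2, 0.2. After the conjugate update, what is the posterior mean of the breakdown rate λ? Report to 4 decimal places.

With a Gamma(shape α, rate β) prior on the exponential rate λ, the posterior after n observations with total T = Σxᵢ is Gamma(α+n, β+T).
Sum of observations T = 4.8 days; n = 11.
Posterior: Gamma(1.3+11, 5.8+4.8) = Gamma(12.3, 10.6).
Posterior mean of λ = α/β = 12.3/10.6 = 1.1604.

1.1604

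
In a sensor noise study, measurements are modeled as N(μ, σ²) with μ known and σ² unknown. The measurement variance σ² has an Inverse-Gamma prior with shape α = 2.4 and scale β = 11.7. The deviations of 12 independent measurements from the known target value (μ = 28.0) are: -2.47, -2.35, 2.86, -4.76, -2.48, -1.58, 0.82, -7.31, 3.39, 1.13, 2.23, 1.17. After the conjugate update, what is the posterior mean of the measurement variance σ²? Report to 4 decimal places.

9.9815

With known mean μ and an Inverse-Gamma(α, β) prior on σ², the Normal likelihood is conjugate: posterior is Inv-Gamma(α + n/2, β + Σ(xᵢ−μ)²/2).
Σ(xᵢ−μ)² = (-2.47)² + (-2.35)² + (2.86)² + (-4.76)² + (-2.48)² + (-1.58)² + (0.82)² + (-7.31)² + (3.39)² + (1.13)² + (2.23)² + (1.17)² = 124.3267.
Posterior: Inv-Gamma(2.4 + 12/2, 11.7 + 124.3267/2) = Inv-Gamma(8.40, 73.86335).
E[σ²|data] = β/(α−1) = 73.86335/7.40 = 9.9815.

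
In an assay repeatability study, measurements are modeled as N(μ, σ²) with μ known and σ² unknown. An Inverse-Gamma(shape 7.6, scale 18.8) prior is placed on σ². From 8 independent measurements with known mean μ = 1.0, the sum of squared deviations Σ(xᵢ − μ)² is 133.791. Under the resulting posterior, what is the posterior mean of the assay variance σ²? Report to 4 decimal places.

With known mean μ and an Inverse-Gamma(α, β) prior on σ², the Normal likelihood is conjugate: posterior is Inv-Gamma(α + n/2, β + Σ(xᵢ−μ)²/2).
Posterior: Inv-Gamma(7.6 + 8/2, 18.8 + 133.791/2) = Inv-Gamma(11.60, 85.6955).
E[σ²|data] = β/(α−1) = 85.6955/10.60 = 8.0845.

8.0845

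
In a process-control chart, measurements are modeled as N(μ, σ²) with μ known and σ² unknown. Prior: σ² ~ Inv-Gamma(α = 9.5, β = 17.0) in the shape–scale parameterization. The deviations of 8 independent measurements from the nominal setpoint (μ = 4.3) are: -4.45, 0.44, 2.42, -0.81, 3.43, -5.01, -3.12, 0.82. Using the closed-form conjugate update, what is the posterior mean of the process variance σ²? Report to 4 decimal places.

4.3112

With known mean μ and an Inverse-Gamma(α, β) prior on σ², the Normal likelihood is conjugate: posterior is Inv-Gamma(α + n/2, β + Σ(xᵢ−μ)²/2).
Σ(xᵢ−μ)² = (-4.45)² + (0.44)² + (2.42)² + (-0.81)² + (3.43)² + (-5.01)² + (-3.12)² + (0.82)² = 73.7804.
Posterior: Inv-Gamma(9.5 + 8/2, 17.0 + 73.7804/2) = Inv-Gamma(13.50, 53.89020).
E[σ²|data] = β/(α−1) = 53.89020/12.50 = 4.3112.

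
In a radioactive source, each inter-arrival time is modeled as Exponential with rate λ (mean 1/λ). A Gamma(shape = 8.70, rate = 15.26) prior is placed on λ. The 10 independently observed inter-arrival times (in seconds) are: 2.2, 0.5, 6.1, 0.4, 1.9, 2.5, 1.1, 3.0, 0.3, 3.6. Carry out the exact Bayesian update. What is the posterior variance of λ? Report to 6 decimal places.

With a Gamma(shape α, rate β) prior on the exponential rate λ, the posterior after n observations with total T = Σxᵢ is Gamma(α+n, β+T).
Sum of observations T = 21.6 seconds; n = 10.
Posterior: Gamma(8.70+10, 15.26+21.6) = Gamma(18.70, 36.86).
Var = α/β² = 0.013764.

0.013764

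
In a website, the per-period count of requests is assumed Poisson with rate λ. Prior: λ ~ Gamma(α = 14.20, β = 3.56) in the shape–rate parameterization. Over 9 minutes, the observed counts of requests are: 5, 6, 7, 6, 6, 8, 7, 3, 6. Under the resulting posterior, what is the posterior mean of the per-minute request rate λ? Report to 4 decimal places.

5.4299

With a Gamma(shape α, rate β) prior, the Poisson likelihood is conjugate: the posterior is Gamma(α + ΣXᵢ, β + n).
Sum of counts S = 54 over n = 9 minutes.
Posterior: Gamma(α+S, β+n) = Gamma(14.20+54, 3.56+9) = Gamma(68.20, 12.56).
Posterior mean = α/β = 68.20/12.56 = 5.4299.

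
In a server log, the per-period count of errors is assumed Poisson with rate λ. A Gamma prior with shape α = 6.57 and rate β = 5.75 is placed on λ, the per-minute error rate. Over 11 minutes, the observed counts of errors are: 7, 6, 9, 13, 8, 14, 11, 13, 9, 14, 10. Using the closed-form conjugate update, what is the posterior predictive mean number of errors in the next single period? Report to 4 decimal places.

7.1982

With a Gamma(shape α, rate β) prior, the Poisson likelihood is conjugate: the posterior is Gamma(α + ΣXᵢ, β + n).
Sum of counts S = 114 over n = 11 minutes.
Posterior: Gamma(α+S, β+n) = Gamma(6.57+114, 5.75+11) = Gamma(120.57, 16.75).
The predictive distribution for one future period is NegBinom with mean α/β = 7.1982.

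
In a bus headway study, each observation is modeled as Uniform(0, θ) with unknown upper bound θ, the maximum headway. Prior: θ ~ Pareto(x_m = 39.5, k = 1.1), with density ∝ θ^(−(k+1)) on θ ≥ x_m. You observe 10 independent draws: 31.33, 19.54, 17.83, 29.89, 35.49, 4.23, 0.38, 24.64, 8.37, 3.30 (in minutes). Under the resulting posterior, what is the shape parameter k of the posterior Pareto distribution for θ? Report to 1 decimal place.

A Pareto(scale x_m, shape k) prior on the upper bound θ of Uniform(0, θ) is conjugate: posterior is Pareto(max(x_m, max xᵢ), k + n).
Sample maximum = 35.49; prior scale x_m = 39.5 → posterior scale = max = 39.50.
Posterior shape = 1.1 + 10 = 11.1.
Posterior shape k = 11.1.

11.1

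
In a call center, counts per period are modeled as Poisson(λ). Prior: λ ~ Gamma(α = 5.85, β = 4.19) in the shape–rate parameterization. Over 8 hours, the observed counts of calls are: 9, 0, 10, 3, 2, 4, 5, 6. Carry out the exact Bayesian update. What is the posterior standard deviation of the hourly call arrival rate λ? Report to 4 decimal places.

With a Gamma(shape α, rate β) prior, the Poisson likelihood is conjugate: the posterior is Gamma(α + ΣXᵢ, β + n).
Sum of counts S = 39 over n = 8 hours.
Posterior: Gamma(α+S, β+n) = Gamma(5.85+39, 4.19+8) = Gamma(44.85, 12.19).
SD = √α/β = √44.85/12.19 = 0.5494.

0.5494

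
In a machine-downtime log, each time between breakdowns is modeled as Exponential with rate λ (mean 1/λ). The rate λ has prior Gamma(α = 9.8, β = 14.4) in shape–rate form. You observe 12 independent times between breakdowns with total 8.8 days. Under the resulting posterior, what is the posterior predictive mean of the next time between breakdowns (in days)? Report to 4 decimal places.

With a Gamma(shape α, rate β) prior on the exponential rate λ, the posterior after n observations with total T = Σxᵢ is Gamma(α+n, β+T).
Posterior: Gamma(9.8+12, 14.4+8.8) = Gamma(21.8, 23.2).
The predictive distribution for the next observation is Lomax; its mean is β/(α−1) = 23.2/20.8 = 1.1154.

1.1154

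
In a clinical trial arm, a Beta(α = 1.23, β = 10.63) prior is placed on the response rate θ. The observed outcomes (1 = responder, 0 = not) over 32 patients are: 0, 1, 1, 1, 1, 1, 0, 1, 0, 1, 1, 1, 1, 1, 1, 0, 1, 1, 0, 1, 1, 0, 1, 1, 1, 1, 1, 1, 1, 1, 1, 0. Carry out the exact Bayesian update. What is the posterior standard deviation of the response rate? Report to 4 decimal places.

0.0732

The Beta prior is conjugate to a Binomial/Bernoulli likelihood; the update adds successes to α and failures to β.
Posterior: Beta(α+k, β+n−k) = Beta(1.23+25, 10.63+7) = Beta(26.23, 17.63).
Var = αβ/((α+β)²(α+β+1)) = 26.23·17.63/(43.86²·44.86) = 0.00535863; SD = √0.00535863 = 0.0732.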